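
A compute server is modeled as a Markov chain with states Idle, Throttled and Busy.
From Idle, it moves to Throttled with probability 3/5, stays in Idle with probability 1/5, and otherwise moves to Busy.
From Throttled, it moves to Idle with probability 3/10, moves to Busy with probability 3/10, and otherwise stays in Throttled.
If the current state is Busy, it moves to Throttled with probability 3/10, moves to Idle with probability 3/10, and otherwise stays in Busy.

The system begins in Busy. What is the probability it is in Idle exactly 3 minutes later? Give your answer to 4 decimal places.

0.2730

Propagate the distribution vector 3 minutes from Busy.
After 0 minutes: (0.0000, 0.0000, 1.0000)
After 1 minute: (0.3000, 0.3000, 0.4000)
After 2 minutes: (0.2700, 0.4200, 0.3100)
After 3 minutes: (0.2730, 0.4230, 0.3040)
P(in Idle after 3 minutes) = 0.2730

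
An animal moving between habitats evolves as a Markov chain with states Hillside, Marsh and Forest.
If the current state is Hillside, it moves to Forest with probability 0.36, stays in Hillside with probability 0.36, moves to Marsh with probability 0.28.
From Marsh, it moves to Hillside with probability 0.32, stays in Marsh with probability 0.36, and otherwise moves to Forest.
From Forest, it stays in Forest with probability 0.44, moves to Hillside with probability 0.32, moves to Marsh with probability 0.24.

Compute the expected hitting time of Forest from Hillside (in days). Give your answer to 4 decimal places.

2.8750

Let t(s) be the expected number of days to first reach Forest from state s, with t(Forest) = 0. Conditioning on the first day:
t(Hillside) = 1 + 0.36·t(Hillside) + 0.28·t(Marsh)
t(Marsh) = 1 + 0.32·t(Hillside) + 0.36·t(Marsh)
Solving: t(Hillside) = 2.8750, t(Marsh) = 3.0000.
Expected days from Hillside to Forest: 2.8750.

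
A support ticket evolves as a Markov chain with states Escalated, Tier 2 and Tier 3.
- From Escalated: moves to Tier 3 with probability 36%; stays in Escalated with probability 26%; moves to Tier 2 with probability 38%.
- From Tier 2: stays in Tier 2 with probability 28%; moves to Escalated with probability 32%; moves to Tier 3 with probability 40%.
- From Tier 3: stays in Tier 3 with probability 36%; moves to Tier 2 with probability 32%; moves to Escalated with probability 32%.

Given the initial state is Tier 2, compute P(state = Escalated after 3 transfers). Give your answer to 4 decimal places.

Propagate the distribution vector 3 transfers from Tier 2.
After 0 transfers: (0.0000, 1.0000, 0.0000)
After 1 transfer: (0.3200, 0.2800, 0.4000)
After 2 transfers: (0.3008, 0.3280, 0.3712)
After 3 transfers: (0.3020, 0.3249, 0.3731)
P(in Escalated after 3 transfers) = 0.3020

0.3020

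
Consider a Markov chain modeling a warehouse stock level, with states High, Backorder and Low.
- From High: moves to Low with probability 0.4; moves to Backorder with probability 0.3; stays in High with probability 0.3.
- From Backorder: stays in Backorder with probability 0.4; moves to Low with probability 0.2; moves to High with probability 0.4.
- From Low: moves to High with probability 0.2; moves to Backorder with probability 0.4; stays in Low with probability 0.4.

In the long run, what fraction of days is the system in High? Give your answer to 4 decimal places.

0.3043

Let the stationary distribution be π with π = πP and π_1 + π_2 + π_3 = 1.
π_1 = 0.3·π_1 + 0.4·π_2 + 0.2·π_3
π_2 = 0.3·π_1 + 0.4·π_2 + 0.4·π_3
Solving with the normalization constraint gives π = (0.3043, 0.3696, 0.3261).
So the stationary probability of High is 0.3043.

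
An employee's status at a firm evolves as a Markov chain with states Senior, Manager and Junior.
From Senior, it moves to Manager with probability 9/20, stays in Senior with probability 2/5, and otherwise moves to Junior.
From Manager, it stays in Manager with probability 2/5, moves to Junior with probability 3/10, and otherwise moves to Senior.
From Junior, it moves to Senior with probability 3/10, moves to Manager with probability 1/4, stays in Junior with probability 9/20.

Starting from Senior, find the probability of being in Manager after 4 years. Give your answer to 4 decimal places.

Propagate the distribution vector 4 years from Senior.
After 0 years: (1.0000, 0.0000, 0.0000)
After 1 year: (0.4000, 0.4500, 0.1500)
After 2 years: (0.3400, 0.3975, 0.2625)
After 3 years: (0.3340, 0.3776, 0.2884)
After 4 years: (0.3334, 0.3734, 0.2932)
P(in Manager after 4 years) = 0.3734

0.3734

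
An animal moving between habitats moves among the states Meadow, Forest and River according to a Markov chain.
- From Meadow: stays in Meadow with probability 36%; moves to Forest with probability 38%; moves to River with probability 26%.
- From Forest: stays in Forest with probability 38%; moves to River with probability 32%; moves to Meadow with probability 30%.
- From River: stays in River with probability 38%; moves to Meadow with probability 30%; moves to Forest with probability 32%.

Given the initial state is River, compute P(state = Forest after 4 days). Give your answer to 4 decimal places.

Propagate the distribution vector 4 days from River.
After 0 days: (0.0000, 0.0000, 1.0000)
After 1 day: (0.3000, 0.3200, 0.3800)
After 2 days: (0.3180, 0.3572, 0.3248)
After 3 days: (0.3191, 0.3605, 0.3204)
After 4 days: (0.3191, 0.3608, 0.3201)
P(in Forest after 4 days) = 0.3608

0.3608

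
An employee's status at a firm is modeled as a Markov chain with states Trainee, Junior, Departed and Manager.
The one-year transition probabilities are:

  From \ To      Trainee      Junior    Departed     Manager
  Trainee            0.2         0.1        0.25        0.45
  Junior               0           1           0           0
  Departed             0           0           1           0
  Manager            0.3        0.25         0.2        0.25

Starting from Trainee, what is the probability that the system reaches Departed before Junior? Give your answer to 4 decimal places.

Let h(s) be the probability of absorption at Departed starting from transient state s. Then h(Departed) = 1 and h(Junior) = 0. By first-step analysis:
h(Trainee) = 0.2·h(Trainee) + 0.1·0 + 0.25·1 + 0.45·h(Manager)
h(Manager) = 0.3·h(Trainee) + 0.25·0 + 0.2·1 + 0.25·h(Manager)
Solving: h(Trainee) = 0.5968, h(Manager) = 0.5054.
Starting from Trainee, the probability is 0.5968.

0.5968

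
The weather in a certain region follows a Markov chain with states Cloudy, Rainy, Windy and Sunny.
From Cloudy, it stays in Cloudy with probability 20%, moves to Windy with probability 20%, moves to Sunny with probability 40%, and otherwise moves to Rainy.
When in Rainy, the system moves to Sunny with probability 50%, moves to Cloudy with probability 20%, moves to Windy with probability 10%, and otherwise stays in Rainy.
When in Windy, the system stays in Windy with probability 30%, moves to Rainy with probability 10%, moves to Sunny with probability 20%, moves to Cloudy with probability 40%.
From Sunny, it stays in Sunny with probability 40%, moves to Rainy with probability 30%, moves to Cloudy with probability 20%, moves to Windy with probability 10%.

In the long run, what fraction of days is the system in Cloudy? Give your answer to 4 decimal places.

0.2308

Let the stationary distribution be π with π = πP and π_1 + π_2 + π_3 + π_4 = 1.
π_1 = 0.2·π_1 + 0.2·π_2 + 0.4·π_3 + 0.2·π_4
π_2 = 0.2·π_1 + 0.2·π_2 + 0.1·π_3 + 0.3·π_4
π_3 = 0.2·π_1 + 0.1·π_2 + 0.3·π_3 + 0.1·π_4
Solving with the normalization constraint gives π = (0.2308, 0.2238, 0.1538, 0.3916).
So the stationary probability of Cloudy is 0.2308.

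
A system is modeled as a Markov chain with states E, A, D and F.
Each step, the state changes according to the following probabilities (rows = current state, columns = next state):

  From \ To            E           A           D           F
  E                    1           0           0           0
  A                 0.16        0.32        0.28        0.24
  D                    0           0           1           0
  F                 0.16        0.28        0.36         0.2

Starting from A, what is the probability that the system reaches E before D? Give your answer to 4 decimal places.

Let h(s) be the probability of absorption at E starting from transient state s. Then h(E) = 1 and h(D) = 0. By first-step analysis:
h(A) = 0.16·1 + 0.32·h(A) + 0.28·0 + 0.24·h(F)
h(F) = 0.16·1 + 0.28·h(A) + 0.36·0 + 0.2·h(F)
Solving: h(A) = 0.3490, h(F) = 0.3221.
Starting from A, the probability is 0.3490.

0.3490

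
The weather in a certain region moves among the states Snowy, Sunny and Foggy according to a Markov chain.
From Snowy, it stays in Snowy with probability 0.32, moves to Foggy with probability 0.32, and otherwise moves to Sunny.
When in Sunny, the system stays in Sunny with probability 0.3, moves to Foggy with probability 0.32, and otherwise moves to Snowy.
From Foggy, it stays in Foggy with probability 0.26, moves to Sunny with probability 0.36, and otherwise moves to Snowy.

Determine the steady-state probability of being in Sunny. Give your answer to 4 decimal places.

0.3396

Let the stationary distribution be π with π = πP and π_1 + π_2 + π_3 = 1.
π_1 = 0.32·π_1 + 0.38·π_2 + 0.38·π_3
π_2 = 0.36·π_1 + 0.3·π_2 + 0.36·π_3
Solving with the normalization constraint gives π = (0.3585, 0.3396, 0.3019).
So the stationary probability of Sunny is 0.3396.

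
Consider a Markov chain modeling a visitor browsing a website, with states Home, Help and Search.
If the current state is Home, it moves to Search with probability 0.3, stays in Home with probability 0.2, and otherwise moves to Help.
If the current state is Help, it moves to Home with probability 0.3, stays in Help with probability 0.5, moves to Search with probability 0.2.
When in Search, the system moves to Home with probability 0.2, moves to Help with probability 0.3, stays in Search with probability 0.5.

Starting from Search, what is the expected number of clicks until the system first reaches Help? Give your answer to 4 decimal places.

2.9412

Let t(s) be the expected number of clicks to first reach Help from state s, with t(Help) = 0. Conditioning on the first click:
t(Home) = 1 + 0.2·t(Home) + 0.3·t(Search)
t(Search) = 1 + 0.2·t(Home) + 0.5·t(Search)
Solving: t(Home) = 2.3529, t(Search) = 2.9412.
Expected clicks from Search to Help: 2.9412.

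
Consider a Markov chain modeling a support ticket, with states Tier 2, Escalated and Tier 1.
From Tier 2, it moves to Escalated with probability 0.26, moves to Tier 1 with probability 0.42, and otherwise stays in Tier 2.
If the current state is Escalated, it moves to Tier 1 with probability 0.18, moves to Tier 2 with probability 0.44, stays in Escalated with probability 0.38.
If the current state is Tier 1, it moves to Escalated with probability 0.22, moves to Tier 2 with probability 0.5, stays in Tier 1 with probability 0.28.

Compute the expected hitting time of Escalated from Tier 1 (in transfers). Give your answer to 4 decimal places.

Let t(s) be the expected number of transfers to first reach Escalated from state s, with t(Escalated) = 0. Conditioning on the first transfer:
t(Tier 2) = 1 + 0.32·t(Tier 2) + 0.42·t(Tier 1)
t(Tier 1) = 1 + 0.5·t(Tier 2) + 0.28·t(Tier 1)
Solving: t(Tier 2) = 4.0773, t(Tier 1) = 4.2203.
Expected transfers from Tier 1 to Escalated: 4.2203.

4.2203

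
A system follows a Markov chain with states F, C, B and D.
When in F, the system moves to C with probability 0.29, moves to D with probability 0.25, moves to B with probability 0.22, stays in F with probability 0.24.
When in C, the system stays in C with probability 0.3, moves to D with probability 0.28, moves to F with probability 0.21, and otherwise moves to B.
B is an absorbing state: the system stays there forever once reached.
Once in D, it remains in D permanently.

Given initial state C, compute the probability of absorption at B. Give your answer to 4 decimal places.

Let h(s) be the probability of absorption at B starting from transient state s. Then h(B) = 1 and h(D) = 0. By first-step analysis:
h(F) = 0.24·h(F) + 0.29·h(C) + 0.22·1 + 0.25·0
h(C) = 0.21·h(F) + 0.3·h(C) + 0.21·1 + 0.28·0
Solving: h(F) = 0.4562, h(C) = 0.4368.
Starting from C, the probability is 0.4368.

0.4368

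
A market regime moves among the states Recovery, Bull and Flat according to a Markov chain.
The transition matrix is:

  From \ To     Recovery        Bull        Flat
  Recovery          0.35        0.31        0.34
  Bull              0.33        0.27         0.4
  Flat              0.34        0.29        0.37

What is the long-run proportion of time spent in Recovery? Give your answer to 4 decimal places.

0.3405

Let the stationary distribution be π with π = πP and π_1 + π_2 + π_3 = 1.
π_1 = 0.35·π_1 + 0.33·π_2 + 0.34·π_3
π_2 = 0.31·π_1 + 0.27·π_2 + 0.29·π_3
Solving with the normalization constraint gives π = (0.3405, 0.2910, 0.3685).
So the stationary probability of Recovery is 0.3405.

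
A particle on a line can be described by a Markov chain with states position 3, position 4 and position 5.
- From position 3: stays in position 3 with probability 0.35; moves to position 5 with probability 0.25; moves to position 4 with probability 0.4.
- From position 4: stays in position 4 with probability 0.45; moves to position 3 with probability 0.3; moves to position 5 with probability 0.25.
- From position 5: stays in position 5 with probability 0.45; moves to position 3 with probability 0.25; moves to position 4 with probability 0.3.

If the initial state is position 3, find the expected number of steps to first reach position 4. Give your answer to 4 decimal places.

2.7119

Let t(s) be the expected number of steps to first reach position 4 from state s, with t(position 4) = 0. Conditioning on the first step:
t(position 3) = 1 + 0.35·t(position 3) + 0.25·t(position 5)
t(position 5) = 1 + 0.25·t(position 3) + 0.45·t(position 5)
Solving: t(position 3) = 2.7119, t(position 5) = 3.0508.
Expected steps from position 3 to position 4: 2.7119.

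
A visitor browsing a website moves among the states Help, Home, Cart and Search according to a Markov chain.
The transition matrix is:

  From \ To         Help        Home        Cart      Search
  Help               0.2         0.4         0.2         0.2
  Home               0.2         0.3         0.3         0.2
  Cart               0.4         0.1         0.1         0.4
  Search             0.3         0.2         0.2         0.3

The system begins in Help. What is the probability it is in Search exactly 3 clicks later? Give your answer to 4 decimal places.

0.2700

Propagate the distribution vector 3 clicks from Help.
After 0 clicks: (1.0000, 0.0000, 0.0000, 0.0000)
After 1 click: (0.2000, 0.4000, 0.2000, 0.2000)
After 2 clicks: (0.2600, 0.2600, 0.2200, 0.2600)
After 3 clicks: (0.2700, 0.2560, 0.2040, 0.2700)
P(in Search after 3 clicks) = 0.2700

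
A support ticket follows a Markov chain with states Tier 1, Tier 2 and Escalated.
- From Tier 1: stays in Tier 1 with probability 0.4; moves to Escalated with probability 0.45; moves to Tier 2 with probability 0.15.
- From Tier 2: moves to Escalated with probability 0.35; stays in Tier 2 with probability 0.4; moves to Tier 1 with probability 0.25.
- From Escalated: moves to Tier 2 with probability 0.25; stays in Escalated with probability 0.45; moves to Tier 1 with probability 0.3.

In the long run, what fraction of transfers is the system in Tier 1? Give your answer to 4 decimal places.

0.3191

Let the stationary distribution be π with π = πP and π_1 + π_2 + π_3 = 1.
π_1 = 0.4·π_1 + 0.25·π_2 + 0.3·π_3
π_2 = 0.15·π_1 + 0.4·π_2 + 0.25·π_3
Solving with the normalization constraint gives π = (0.3191, 0.2566, 0.4243).
So the stationary probability of Tier 1 is 0.3191.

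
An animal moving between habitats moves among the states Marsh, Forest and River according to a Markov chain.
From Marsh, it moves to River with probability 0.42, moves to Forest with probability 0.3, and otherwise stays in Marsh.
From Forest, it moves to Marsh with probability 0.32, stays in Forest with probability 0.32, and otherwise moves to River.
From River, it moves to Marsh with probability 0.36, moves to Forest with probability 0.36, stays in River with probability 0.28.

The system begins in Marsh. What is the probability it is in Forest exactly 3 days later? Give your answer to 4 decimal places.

Propagate the distribution vector 3 days from Marsh.
After 0 days: (1.0000, 0.0000, 0.0000)
After 1 day: (0.2800, 0.3000, 0.4200)
After 2 days: (0.3256, 0.3312, 0.3432)
After 3 days: (0.3207, 0.3272, 0.3521)
P(in Forest after 3 days) = 0.3272

0.3272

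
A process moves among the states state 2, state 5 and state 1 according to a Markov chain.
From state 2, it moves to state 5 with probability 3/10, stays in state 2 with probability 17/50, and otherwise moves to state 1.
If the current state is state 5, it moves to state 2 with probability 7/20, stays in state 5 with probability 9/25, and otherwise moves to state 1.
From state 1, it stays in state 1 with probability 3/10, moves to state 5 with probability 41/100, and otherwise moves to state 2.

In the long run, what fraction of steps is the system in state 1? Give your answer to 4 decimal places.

Let the stationary distribution be π with π = πP and π_1 + π_2 + π_3 = 1.
π_1 = 0.34·π_1 + 0.35·π_2 + 0.29·π_3
π_2 = 0.3·π_1 + 0.36·π_2 + 0.41·π_3
Solving with the normalization constraint gives π = (0.3278, 0.3561, 0.3161).
So the stationary probability of state 1 is 0.3161.

0.3161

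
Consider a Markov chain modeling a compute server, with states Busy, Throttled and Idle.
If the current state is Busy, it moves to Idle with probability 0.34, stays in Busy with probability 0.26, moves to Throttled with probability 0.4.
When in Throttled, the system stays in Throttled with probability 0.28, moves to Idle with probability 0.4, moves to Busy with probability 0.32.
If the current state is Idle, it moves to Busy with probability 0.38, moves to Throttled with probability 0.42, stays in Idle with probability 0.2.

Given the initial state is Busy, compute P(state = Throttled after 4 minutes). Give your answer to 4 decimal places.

0.3628

Propagate the distribution vector 4 minutes from Busy.
After 0 minutes: (1.0000, 0.0000, 0.0000)
After 1 minute: (0.2600, 0.4000, 0.3400)
After 2 minutes: (0.3248, 0.3588, 0.3164)
After 3 minutes: (0.3195, 0.3633, 0.3172)
After 4 minutes: (0.3199, 0.3628, 0.3174)
P(in Throttled after 4 minutes) = 0.3628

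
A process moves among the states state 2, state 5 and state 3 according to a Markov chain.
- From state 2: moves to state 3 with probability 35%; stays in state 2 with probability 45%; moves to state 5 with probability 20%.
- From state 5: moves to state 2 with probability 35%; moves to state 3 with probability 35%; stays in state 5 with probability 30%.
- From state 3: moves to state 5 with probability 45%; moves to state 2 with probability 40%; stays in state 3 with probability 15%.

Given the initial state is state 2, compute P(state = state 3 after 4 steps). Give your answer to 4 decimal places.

0.2912

Propagate the distribution vector 4 steps from state 2.
After 0 steps: (1.0000, 0.0000, 0.0000)
After 1 step: (0.4500, 0.2000, 0.3500)
After 2 steps: (0.4125, 0.3075, 0.2800)
After 3 steps: (0.4053, 0.3008, 0.2940)
After 4 steps: (0.4052, 0.3036, 0.2912)
P(in state 3 after 4 steps) = 0.2912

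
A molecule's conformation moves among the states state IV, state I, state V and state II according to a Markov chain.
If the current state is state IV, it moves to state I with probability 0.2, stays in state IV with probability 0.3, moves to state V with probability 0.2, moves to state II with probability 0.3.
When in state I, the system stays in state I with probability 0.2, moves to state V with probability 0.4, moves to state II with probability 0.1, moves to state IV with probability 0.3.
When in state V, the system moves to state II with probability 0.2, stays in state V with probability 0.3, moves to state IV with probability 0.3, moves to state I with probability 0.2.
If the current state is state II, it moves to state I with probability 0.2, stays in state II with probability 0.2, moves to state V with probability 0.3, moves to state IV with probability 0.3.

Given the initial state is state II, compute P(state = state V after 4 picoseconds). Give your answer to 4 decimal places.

0.2900

Propagate the distribution vector 4 picoseconds from state II.
After 0 picoseconds: (0.0000, 0.0000, 0.0000, 1.0000)
After 1 picosecond: (0.3000, 0.2000, 0.3000, 0.2000)
After 2 picoseconds: (0.3000, 0.2000, 0.2900, 0.2100)
After 3 picoseconds: (0.3000, 0.2000, 0.2900, 0.2100)
After 4 picoseconds: (0.3000, 0.2000, 0.2900, 0.2100)
P(in state V after 4 picoseconds) = 0.2900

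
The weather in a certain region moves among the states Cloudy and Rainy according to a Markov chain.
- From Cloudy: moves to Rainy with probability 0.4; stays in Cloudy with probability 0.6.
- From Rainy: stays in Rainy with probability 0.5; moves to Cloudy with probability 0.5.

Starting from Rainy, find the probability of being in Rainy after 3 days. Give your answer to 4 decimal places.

0.4450

Propagate the distribution vector 3 days from Rainy.
After 0 days: (0.0000, 1.0000)
After 1 day: (0.5000, 0.5000)
After 2 days: (0.5500, 0.4500)
After 3 days: (0.5550, 0.4450)
P(in Rainy after 3 days) = 0.4450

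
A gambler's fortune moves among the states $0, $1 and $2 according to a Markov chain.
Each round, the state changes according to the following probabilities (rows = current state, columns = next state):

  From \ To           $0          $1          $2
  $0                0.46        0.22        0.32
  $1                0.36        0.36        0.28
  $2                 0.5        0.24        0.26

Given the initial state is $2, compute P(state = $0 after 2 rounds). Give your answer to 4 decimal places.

0.4464

Sum over the intermediate state after 1 round:
P = P($2→$0)·P($0→$0) + P($2→$1)·P($1→$0) + P($2→$2)·P($2→$0)
  = 0.5×0.46 + 0.24×0.36 + 0.26×0.5
  = 0.2300 + 0.0864 + 0.1300 = 0.4464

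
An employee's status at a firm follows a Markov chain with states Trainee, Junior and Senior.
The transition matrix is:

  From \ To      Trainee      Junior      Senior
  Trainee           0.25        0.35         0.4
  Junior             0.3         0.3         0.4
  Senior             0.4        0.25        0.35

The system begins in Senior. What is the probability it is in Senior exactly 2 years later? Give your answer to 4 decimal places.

Sum over the intermediate state after 1 year:
P = P(Senior→Trainee)·P(Trainee→Senior) + P(Senior→Junior)·P(Junior→Senior) + P(Senior→Senior)·P(Senior→Senior)
  = 0.4×0.4 + 0.25×0.4 + 0.35×0.35
  = 0.1600 + 0.1000 + 0.1225 = 0.3825

0.3825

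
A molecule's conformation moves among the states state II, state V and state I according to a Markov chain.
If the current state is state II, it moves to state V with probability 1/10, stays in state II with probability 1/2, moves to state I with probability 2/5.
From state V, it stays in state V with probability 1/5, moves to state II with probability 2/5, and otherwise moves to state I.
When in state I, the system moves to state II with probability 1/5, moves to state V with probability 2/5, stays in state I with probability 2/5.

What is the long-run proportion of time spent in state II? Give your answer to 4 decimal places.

0.3556

Let the stationary distribution be π with π = πP and π_1 + π_2 + π_3 = 1.
π_1 = 0.5·π_1 + 0.4·π_2 + 0.2·π_3
π_2 = 0.1·π_1 + 0.2·π_2 + 0.4·π_3
Solving with the normalization constraint gives π = (0.3556, 0.2444, 0.4000).
So the stationary probability of state II is 0.3556.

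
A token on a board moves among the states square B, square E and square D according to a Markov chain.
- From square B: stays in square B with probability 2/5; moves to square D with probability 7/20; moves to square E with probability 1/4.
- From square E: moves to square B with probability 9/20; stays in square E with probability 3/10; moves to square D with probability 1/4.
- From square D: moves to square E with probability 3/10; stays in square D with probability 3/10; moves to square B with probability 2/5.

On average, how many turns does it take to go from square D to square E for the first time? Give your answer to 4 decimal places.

3.5714

Let t(s) be the expected number of turns to first reach square E from state s, with t(square E) = 0. Conditioning on the first turn:
t(square B) = 1 + 0.4·t(square B) + 0.35·t(square D)
t(square D) = 1 + 0.4·t(square B) + 0.3·t(square D)
Solving: t(square B) = 3.7500, t(square D) = 3.5714.
Expected turns from square D to square E: 3.5714.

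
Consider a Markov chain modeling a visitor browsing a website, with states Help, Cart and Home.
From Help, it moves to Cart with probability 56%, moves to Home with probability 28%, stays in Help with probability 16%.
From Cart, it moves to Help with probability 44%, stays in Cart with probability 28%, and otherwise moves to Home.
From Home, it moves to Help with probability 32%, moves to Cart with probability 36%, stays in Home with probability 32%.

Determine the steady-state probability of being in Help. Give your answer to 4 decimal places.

0.3164

Let the stationary distribution be π with π = πP and π_1 + π_2 + π_3 = 1.
π_1 = 0.16·π_1 + 0.44·π_2 + 0.32·π_3
π_2 = 0.56·π_1 + 0.28·π_2 + 0.36·π_3
Solving with the normalization constraint gives π = (0.3164, 0.3919, 0.2917).
So the stationary probability of Help is 0.3164.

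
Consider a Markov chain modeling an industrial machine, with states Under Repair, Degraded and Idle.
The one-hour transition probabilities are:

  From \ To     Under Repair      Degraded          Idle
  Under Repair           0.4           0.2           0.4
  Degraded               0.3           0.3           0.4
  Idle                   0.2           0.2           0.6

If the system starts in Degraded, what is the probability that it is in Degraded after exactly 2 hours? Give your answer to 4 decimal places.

Sum over the intermediate state after 1 hour:
P = P(Degraded→Under Repair)·P(Under Repair→Degraded) + P(Degraded→Degraded)·P(Degraded→Degraded) + P(Degraded→Idle)·P(Idle→Degraded)
  = 0.3×0.2 + 0.3×0.3 + 0.4×0.2
  = 0.0600 + 0.0900 + 0.0800 = 0.2300

0.2300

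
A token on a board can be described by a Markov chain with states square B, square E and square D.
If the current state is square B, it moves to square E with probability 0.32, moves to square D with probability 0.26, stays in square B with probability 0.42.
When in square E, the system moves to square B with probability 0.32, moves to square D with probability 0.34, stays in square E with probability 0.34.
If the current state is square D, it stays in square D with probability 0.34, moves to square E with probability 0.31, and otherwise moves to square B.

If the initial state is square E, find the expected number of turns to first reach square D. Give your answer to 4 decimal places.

Let t(s) be the expected number of turns to first reach square D from state s, with t(square D) = 0. Conditioning on the first turn:
t(square B) = 1 + 0.42·t(square B) + 0.32·t(square E)
t(square E) = 1 + 0.32·t(square B) + 0.34·t(square E)
Solving: t(square B) = 3.4950, t(square E) = 3.2097.
Expected turns from square E to square D: 3.2097.

3.2097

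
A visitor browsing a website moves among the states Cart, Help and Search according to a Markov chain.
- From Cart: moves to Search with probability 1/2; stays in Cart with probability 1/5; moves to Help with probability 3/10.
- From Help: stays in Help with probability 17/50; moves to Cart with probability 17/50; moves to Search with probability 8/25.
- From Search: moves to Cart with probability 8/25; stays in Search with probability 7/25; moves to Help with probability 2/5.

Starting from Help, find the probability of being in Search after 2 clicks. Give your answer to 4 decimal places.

Sum over the intermediate state after 1 click:
P = P(Help→Cart)·P(Cart→Search) + P(Help→Help)·P(Help→Search) + P(Help→Search)·P(Search→Search)
  = 0.34×0.5 + 0.34×0.32 + 0.32×0.28
  = 0.1700 + 0.1088 + 0.0896 = 0.3684

0.3684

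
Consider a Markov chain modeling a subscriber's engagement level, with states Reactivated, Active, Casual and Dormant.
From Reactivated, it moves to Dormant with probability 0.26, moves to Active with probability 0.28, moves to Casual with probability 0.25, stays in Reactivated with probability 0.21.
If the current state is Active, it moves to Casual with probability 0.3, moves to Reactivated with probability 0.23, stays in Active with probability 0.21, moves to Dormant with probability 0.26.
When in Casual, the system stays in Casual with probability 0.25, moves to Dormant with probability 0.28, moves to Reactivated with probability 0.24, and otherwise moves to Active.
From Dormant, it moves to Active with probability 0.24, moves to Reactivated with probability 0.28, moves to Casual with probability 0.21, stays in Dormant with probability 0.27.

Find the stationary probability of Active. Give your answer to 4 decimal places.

0.2399

Let the stationary distribution be π with π = πP and π_1 + π_2 + π_3 + π_4 = 1.
π_1 = 0.21·π_1 + 0.23·π_2 + 0.24·π_3 + 0.28·π_4
π_2 = 0.28·π_1 + 0.21·π_2 + 0.23·π_3 + 0.24·π_4
π_3 = 0.25·π_1 + 0.3·π_2 + 0.25·π_3 + 0.21·π_4
Solving with the normalization constraint gives π = (0.2411, 0.2399, 0.2513, 0.2677).
So the stationary probability of Active is 0.2399.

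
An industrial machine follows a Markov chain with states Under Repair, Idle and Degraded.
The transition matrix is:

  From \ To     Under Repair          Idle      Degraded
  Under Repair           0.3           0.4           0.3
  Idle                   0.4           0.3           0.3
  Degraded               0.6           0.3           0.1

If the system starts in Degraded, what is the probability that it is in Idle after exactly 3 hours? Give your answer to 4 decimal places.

Propagate the distribution vector 3 hours from Degraded.
After 0 hours: (0.0000, 0.0000, 1.0000)
After 1 hour: (0.6000, 0.3000, 0.1000)
After 2 hours: (0.3600, 0.3600, 0.2800)
After 3 hours: (0.4200, 0.3360, 0.2440)
P(in Idle after 3 hours) = 0.3360

0.3360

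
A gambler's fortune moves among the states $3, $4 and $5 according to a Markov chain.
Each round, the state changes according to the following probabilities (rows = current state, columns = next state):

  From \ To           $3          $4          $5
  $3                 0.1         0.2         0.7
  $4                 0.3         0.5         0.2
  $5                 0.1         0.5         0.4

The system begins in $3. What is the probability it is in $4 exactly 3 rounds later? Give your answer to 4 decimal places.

Propagate the distribution vector 3 rounds from $3.
After 0 rounds: (1.0000, 0.0000, 0.0000)
After 1 round: (0.1000, 0.2000, 0.7000)
After 2 rounds: (0.1400, 0.4700, 0.3900)
After 3 rounds: (0.1940, 0.4580, 0.3480)
P(in $4 after 3 rounds) = 0.4580

0.4580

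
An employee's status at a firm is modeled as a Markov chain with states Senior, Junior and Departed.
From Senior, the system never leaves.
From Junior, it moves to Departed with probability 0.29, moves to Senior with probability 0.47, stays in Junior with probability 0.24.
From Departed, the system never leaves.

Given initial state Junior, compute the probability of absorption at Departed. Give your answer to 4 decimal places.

0.3816

Let h(s) be the probability of absorption at Departed starting from transient state s. Then h(Departed) = 1 and h(Senior) = 0. By first-step analysis:
h(Junior) = 0.47·0 + 0.24·h(Junior) + 0.29·1
Solving: h(Junior) = 0.3816.
Starting from Junior, the probability is 0.3816.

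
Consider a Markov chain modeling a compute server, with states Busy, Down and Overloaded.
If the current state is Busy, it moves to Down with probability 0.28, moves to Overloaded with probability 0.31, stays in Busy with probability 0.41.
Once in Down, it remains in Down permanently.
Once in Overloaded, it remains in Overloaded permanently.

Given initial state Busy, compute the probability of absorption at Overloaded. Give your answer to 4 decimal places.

Let h(s) be the probability of absorption at Overloaded starting from transient state s. Then h(Overloaded) = 1 and h(Down) = 0. By first-step analysis:
h(Busy) = 0.41·h(Busy) + 0.28·0 + 0.31·1
Solving: h(Busy) = 0.5254.
Starting from Busy, the probability is 0.5254.

0.5254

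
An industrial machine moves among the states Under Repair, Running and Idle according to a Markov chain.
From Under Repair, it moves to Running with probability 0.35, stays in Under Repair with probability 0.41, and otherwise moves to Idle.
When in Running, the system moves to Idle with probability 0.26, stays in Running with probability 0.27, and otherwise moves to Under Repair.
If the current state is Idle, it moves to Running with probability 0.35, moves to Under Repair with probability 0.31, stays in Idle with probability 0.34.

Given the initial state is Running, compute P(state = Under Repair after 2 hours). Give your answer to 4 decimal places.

0.4002

Sum over the intermediate state after 1 hour:
P = P(Running→Under Repair)·P(Under Repair→Under Repair) + P(Running→Running)·P(Running→Under Repair) + P(Running→Idle)·P(Idle→Under Repair)
  = 0.47×0.41 + 0.27×0.47 + 0.26×0.31
  = 0.1927 + 0.1269 + 0.0806 = 0.4002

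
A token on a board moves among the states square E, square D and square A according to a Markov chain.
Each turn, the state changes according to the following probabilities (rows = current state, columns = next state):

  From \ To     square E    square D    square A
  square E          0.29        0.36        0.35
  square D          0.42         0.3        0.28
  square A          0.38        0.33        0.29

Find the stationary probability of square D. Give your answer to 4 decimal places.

0.3309

Let the stationary distribution be π with π = πP and π_1 + π_2 + π_3 = 1.
π_1 = 0.29·π_1 + 0.42·π_2 + 0.38·π_3
π_2 = 0.36·π_1 + 0.3·π_2 + 0.33·π_3
Solving with the normalization constraint gives π = (0.3608, 0.3309, 0.3083).
So the stationary probability of square D is 0.3309.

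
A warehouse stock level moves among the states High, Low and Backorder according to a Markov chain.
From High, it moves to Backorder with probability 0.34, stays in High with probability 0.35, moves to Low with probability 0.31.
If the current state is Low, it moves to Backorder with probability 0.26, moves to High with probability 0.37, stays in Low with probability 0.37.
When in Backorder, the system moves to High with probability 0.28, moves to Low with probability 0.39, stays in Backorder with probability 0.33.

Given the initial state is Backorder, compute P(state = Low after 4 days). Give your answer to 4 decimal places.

Propagate the distribution vector 4 days from Backorder.
After 0 days: (0.0000, 0.0000, 1.0000)
After 1 day: (0.2800, 0.3900, 0.3300)
After 2 days: (0.3347, 0.3598, 0.3055)
After 3 days: (0.3358, 0.3560, 0.3082)
After 4 days: (0.3355, 0.3560, 0.3084)
P(in Low after 4 days) = 0.3560

0.3560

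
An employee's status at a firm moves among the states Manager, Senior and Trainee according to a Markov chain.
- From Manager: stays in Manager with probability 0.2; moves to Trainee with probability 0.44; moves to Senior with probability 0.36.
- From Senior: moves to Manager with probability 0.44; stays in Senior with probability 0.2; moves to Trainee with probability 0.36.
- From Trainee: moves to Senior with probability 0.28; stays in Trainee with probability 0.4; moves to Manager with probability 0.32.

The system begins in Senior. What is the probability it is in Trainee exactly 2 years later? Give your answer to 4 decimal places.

Sum over the intermediate state after 1 year:
P = P(Senior→Manager)·P(Manager→Trainee) + P(Senior→Senior)·P(Senior→Trainee) + P(Senior→Trainee)·P(Trainee→Trainee)
  = 0.44×0.44 + 0.2×0.36 + 0.36×0.4
  = 0.1936 + 0.0720 + 0.1440 = 0.4096

0.4096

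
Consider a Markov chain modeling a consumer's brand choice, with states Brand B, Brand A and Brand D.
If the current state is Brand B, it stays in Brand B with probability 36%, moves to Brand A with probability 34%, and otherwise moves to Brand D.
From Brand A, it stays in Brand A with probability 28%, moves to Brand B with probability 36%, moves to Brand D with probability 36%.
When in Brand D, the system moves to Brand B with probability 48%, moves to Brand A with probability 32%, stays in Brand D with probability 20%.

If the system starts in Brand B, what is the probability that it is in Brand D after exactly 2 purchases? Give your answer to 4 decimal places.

0.2904

Sum over the intermediate state after 1 purchase:
P = P(Brand B→Brand B)·P(Brand B→Brand D) + P(Brand B→Brand A)·P(Brand A→Brand D) + P(Brand B→Brand D)·P(Brand D→Brand D)
  = 0.36×0.3 + 0.34×0.36 + 0.3×0.2
  = 0.1080 + 0.1224 + 0.0600 = 0.2904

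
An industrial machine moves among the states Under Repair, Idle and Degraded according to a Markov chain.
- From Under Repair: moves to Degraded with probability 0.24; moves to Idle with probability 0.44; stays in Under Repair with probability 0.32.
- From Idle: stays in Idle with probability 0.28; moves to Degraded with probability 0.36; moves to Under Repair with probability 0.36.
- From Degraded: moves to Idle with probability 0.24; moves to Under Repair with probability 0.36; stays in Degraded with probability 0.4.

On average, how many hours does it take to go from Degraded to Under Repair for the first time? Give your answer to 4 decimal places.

Let t(s) be the expected number of hours to first reach Under Repair from state s, with t(Under Repair) = 0. Conditioning on the first hour:
t(Idle) = 1 + 0.28·t(Idle) + 0.36·t(Degraded)
t(Degraded) = 1 + 0.24·t(Idle) + 0.4·t(Degraded)
Solving: t(Idle) = 2.7778, t(Degraded) = 2.7778.
Expected hours from Degraded to Under Repair: 2.7778.

2.7778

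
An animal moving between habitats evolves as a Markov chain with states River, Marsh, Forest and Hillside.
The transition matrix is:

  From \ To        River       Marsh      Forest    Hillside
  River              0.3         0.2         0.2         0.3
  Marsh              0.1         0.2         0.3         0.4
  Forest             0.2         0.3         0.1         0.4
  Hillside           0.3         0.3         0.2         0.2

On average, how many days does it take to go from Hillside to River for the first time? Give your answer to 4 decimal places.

Let t(s) be the expected number of days to first reach River from state s, with t(River) = 0. Conditioning on the first day:
t(Marsh) = 1 + 0.2·t(Marsh) + 0.3·t(Forest) + 0.4·t(Hillside)
t(Forest) = 1 + 0.3·t(Marsh) + 0.1·t(Forest) + 0.4·t(Hillside)
t(Hillside) = 1 + 0.3·t(Marsh) + 0.2·t(Forest) + 0.2·t(Hillside)
Solving: t(Marsh) = 5.2941, t(Forest) = 4.8529, t(Hillside) = 4.4485.
Expected days from Hillside to River: 4.4485.

4.4485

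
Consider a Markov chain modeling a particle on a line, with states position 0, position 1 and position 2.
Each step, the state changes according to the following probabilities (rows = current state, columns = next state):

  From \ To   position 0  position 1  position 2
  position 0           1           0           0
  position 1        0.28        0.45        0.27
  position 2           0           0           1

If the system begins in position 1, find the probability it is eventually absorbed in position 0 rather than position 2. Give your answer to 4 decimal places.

0.5091

Let h(s) be the probability of absorption at position 0 starting from transient state s. Then h(position 0) = 1 and h(position 2) = 0. By first-step analysis:
h(position 1) = 0.28·1 + 0.45·h(position 1) + 0.27·0
Solving: h(position 1) = 0.5091.
Starting from position 1, the probability is 0.5091.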